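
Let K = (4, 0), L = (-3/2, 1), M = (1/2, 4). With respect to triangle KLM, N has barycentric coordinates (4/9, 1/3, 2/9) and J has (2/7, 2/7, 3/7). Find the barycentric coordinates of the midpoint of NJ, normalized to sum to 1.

(23/63, 13/42, 41/126)

Since both coordinate triples sum to 1, the midpoint's barycentrics are the componentwise average.
(4/9+2/7)/2 = 23/63; similarly 13/42 and 41/126.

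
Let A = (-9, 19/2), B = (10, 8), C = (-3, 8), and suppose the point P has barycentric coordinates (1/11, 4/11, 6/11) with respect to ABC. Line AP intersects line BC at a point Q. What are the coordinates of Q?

(11/5, 8)

Line AP meets BC where the A-coordinate vanishes; zeroing P's A-weight and renormalizing leaves B, C-weights 4/11 : 6/11 → (2/5, 3/5).
So Q = (2/5)·B + (3/5)·C = (11/5, 8).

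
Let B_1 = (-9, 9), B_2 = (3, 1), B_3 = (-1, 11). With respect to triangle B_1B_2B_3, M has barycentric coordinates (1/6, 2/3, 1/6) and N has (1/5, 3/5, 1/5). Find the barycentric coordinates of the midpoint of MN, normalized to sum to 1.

(11/60, 19/30, 11/60)

Since both coordinate triples sum to 1, the midpoint's barycentrics are the componentwise average.
(1/6+1/5)/2 = 11/60; similarly 19/30 and 11/60.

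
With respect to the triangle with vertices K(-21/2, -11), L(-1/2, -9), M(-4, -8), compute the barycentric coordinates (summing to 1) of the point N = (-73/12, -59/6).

(1/2, 1/3, 1/6)

Signed area of the reference triangle: [KLM] = ½·((-21/2)·(-9−(-8)) + (-1/2)·(-8−(-11)) + (-4)·(-11−(-9))) = ½·(21/2 − 3/2 + 8) = 17/2.
[NLM] = ½·((-73/12)·(-9−(-8)) + (-1/2)·(-8−(-59/6)) + (-4)·(-59/6−(-9))) = ½·(73/12 − 11/12 + 10/3) = 17/4, so the K-coordinate is (17/4)/(17/2) = 1/2.
[KNM] = ½·((-21/2)·(-59/6−(-8)) + (-73/12)·(-8−(-11)) + (-4)·(-11−(-59/6))) = ½·(77/4 − 73/4 + 14/3) = 17/6, so the L-coordinate is 1/3.
[KLN] = ½·((-21/2)·(-9−(-59/6)) + (-1/2)·(-59/6−(-11)) + (-73/12)·(-11−(-9))) = ½·(-35/4 − 7/12 + 73/6) = 17/12, so the M-coordinate is 1/6.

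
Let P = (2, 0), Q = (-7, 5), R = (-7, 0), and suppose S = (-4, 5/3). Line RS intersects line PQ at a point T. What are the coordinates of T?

(-5/2, 5/2)

Barycentric coordinates of S with respect to PQR: (1/3, 1/3, 1/3).
On side PQ the R-coordinate is zero; dropping S's R-weight 1/3 and renormalizing the remaining 1/3 : 1/3 gives weights 1/2, 1/2 on P, Q.
T = (1/2)·(2, 0) + (1/2)·(-7, 5) = (-5/2, 5/2).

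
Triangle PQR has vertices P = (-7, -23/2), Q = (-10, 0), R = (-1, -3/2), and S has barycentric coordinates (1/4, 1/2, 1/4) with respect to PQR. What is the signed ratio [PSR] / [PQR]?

1/2

The signed ratio [PSR]/[PQR] equals the barycentric coordinate of S at vertex Q, which is 1/2.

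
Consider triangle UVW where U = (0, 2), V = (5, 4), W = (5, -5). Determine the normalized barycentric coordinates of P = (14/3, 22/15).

Signed area of the reference triangle: [UVW] = ½·(0·(4−(-5)) + 5·(-5−2) + 5·(2−4)) = ½·(0 − 35 − 10) = -45/2.
[PVW] = ½·((14/3)·(4−(-5)) + 5·(-5−(22/15)) + 5·(22/15−4)) = ½·(42 − 97/3 − 38/3) = -3/2, so the U-coordinate is (-3/2)/(-45/2) = 1/15.
[UPW] = ½·(0·(22/15−(-5)) + (14/3)·(-5−2) + 5·(2−(22/15))) = ½·(0 − 98/3 + 8/3) = -15, so the V-coordinate is 2/3.
[UVP] = ½·(0·(4−(22/15)) + 5·(22/15−2) + (14/3)·(2−4)) = ½·(0 − 8/3 − 28/3) = -6, so the W-coordinate is 4/15.

(1/15, 2/3, 4/15)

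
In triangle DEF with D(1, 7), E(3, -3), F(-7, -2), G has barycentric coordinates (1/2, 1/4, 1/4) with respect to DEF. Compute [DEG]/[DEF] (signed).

The signed ratio [DEG]/[DEF] equals the barycentric coordinate of G at vertex F, which is 1/4.

1/4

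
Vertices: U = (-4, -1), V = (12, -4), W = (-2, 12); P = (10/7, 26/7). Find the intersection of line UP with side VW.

(18/5, 28/5)

Barycentric coordinates of P with respect to UVW: (2/7, 2/7, 3/7).
On side VW the U-coordinate is zero; dropping P's U-weight 2/7 and renormalizing the remaining 2/7 : 3/7 gives weights 2/5, 3/5 on V, W.
Q = (2/5)·(12, -4) + (3/5)·(-2, 12) = (18/5, 28/5).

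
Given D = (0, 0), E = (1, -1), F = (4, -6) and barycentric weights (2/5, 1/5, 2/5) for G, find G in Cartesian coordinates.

G = (2/5)·D + (1/5)·E + (2/5)·F.
x-coordinate: (2/5)·0 + (1/5)·1 + (2/5)·4 = 9/5.
y-coordinate: (2/5)·0 + (1/5)·(-1) + (2/5)·(-6) = -13/5.

(9/5, -13/5)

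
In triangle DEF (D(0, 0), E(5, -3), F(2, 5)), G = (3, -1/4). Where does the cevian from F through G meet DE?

Barycentric coordinates of G with respect to DEF: (1/4, 1/2, 1/4).
On side DE the F-coordinate is zero; dropping G's F-weight 1/4 and renormalizing the remaining 1/4 : 1/2 gives weights 1/3, 2/3 on D, E.
H = (1/3)·(0, 0) + (2/3)·(5, -3) = (10/3, -2).

(10/3, -2)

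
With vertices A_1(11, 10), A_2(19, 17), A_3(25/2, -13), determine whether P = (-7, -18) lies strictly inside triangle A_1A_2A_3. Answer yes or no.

no

Barycentric coordinates of P: (1105/389, -912/389, 196/389).
The three coordinates are positive, negative, positive; a point is interior exactly when all three are positive.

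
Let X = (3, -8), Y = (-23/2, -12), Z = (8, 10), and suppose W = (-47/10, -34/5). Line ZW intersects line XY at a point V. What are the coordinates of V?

Barycentric coordinates of W with respect to XYZ: (1/5, 3/5, 1/5).
On side XY the Z-coordinate is zero; dropping W's Z-weight 1/5 and renormalizing the remaining 1/5 : 3/5 gives weights 1/4, 3/4 on X, Y.
V = (1/4)·(3, -8) + (3/4)·(-23/2, -12) = (-63/8, -11).

(-63/8, -11)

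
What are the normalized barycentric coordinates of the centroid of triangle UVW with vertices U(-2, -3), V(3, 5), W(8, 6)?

The centroid is the average of the vertices, so each weight is 1/3.

(1/3, 1/3, 1/3)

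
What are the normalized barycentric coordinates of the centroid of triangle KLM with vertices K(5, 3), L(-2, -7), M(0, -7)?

The centroid is the average of the vertices, so each weight is 1/3.

(1/3, 1/3, 1/3)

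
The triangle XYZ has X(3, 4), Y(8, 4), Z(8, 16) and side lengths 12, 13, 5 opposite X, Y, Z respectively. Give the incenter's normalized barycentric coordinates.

(2/5, 13/30, 1/6)

The incenter has barycentric coordinates proportional to the opposite side lengths: (12 : 13 : 5).
Normalizing by 12+13+5 = 30 gives (2/5, 13/30, 1/6).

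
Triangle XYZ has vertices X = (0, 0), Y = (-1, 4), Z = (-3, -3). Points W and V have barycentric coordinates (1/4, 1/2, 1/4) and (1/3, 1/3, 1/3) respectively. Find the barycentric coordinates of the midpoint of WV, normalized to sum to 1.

Since both coordinate triples sum to 1, the midpoint's barycentrics are the componentwise average.
(1/4+1/3)/2 = 7/24; similarly 5/12 and 7/24.

(7/24, 5/12, 7/24)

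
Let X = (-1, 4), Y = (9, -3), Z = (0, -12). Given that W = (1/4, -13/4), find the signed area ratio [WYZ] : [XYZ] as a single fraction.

[XYZ] = ½·((-1)·(-3−(-12)) + 9·(-12−4) + 0·(4−(-3))) = ½·(-9 − 144 + 0) = -153/2.
[WYZ] = ½·((1/4)·(-3−(-12)) + 9·(-12−(-13/4)) + 0·(-13/4−(-3))) = ½·(9/4 − 315/4 + 0) = -153/4, so the ratio is (-153/4)/(-153/2) = 1/2.

1/2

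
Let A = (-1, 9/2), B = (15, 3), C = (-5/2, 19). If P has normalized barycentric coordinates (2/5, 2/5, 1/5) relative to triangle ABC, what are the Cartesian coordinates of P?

(51/10, 34/5)

P = (2/5)·A + (2/5)·B + (1/5)·C.
x-coordinate: (2/5)·(-1) + (2/5)·15 + (1/5)·(-5/2) = 51/10.
y-coordinate: (2/5)·(9/2) + (2/5)·3 + (1/5)·19 = 34/5.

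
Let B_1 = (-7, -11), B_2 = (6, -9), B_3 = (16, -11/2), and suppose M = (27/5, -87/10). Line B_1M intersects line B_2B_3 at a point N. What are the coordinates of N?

Barycentric coordinates of M with respect to B_1B_2B_3: (1/5, 3/5, 1/5).
On side B_2B_3 the B_1-coordinate is zero; dropping M's B_1-weight 1/5 and renormalizing the remaining 3/5 : 1/5 gives weights 3/4, 1/4 on B_2, B_3.
N = (3/4)·(6, -9) + (1/4)·(16, -11/2) = (17/2, -65/8).

(17/2, -65/8)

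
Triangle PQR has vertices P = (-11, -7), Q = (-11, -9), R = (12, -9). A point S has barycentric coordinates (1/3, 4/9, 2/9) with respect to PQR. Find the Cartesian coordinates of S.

(-53/9, -25/3)

S = (1/3)·P + (4/9)·Q + (2/9)·R.
x-coordinate: (1/3)·(-11) + (4/9)·(-11) + (2/9)·12 = -53/9.
y-coordinate: (1/3)·(-7) + (4/9)·(-9) + (2/9)·(-9) = -25/3.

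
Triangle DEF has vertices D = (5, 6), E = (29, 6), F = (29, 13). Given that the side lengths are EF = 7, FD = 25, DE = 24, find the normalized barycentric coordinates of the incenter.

(1/8, 25/56, 3/7)

The incenter has barycentric coordinates proportional to the opposite side lengths: (7 : 25 : 24).
Normalizing by 7+25+24 = 56 gives (1/8, 25/56, 3/7).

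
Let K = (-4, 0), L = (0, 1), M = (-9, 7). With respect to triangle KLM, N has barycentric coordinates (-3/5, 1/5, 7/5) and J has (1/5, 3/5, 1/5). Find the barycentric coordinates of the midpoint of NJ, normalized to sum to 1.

(-1/5, 2/5, 4/5)

Since both coordinate triples sum to 1, the midpoint's barycentrics are the componentwise average.
(-3/5+1/5)/2 = -1/5; similarly 2/5 and 4/5.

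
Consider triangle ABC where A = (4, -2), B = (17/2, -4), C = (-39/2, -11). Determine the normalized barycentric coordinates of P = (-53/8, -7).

(1/4, 1/4, 1/2)

Signed area of the reference triangle: [ABC] = ½·(4·(-4−(-11)) + (17/2)·(-11−(-2)) + (-39/2)·(-2−(-4))) = ½·(28 − 153/2 − 39) = -175/4.
[PBC] = ½·((-53/8)·(-4−(-11)) + (17/2)·(-11−(-7)) + (-39/2)·(-7−(-4))) = ½·(-371/8 − 34 + 117/2) = -175/16, so the A-coordinate is (-175/16)/(-175/4) = 1/4.
[APC] = ½·(4·(-7−(-11)) + (-53/8)·(-11−(-2)) + (-39/2)·(-2−(-7))) = ½·(16 + 477/8 − 195/2) = -175/16, so the B-coordinate is 1/4.
[ABP] = ½·(4·(-4−(-7)) + (17/2)·(-7−(-2)) + (-53/8)·(-2−(-4))) = ½·(12 − 85/2 − 53/4) = -175/8, so the C-coordinate is 1/2.
Check: 1/4 + 1/4 + 1/2 = 1.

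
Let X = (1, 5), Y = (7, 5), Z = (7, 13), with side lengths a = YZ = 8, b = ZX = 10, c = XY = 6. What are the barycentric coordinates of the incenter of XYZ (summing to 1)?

The incenter has barycentric coordinates proportional to the opposite side lengths: (8 : 10 : 6).
Normalizing by 8+10+6 = 24 gives (1/3, 5/12, 1/4).

(1/3, 5/12, 1/4)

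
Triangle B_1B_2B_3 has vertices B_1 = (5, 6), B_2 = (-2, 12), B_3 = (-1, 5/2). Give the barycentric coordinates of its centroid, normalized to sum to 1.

(1/3, 1/3, 1/3)

The centroid is the average of the vertices, so each weight is 1/3.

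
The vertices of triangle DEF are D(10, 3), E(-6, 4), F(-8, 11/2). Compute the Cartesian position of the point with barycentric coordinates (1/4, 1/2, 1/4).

G = (1/4)·D + (1/2)·E + (1/4)·F.
x-coordinate: (1/4)·10 + (1/2)·(-6) + (1/4)·(-8) = -5/2.
y-coordinate: (1/4)·3 + (1/2)·4 + (1/4)·(11/2) = 33/8.

(-5/2, 33/8)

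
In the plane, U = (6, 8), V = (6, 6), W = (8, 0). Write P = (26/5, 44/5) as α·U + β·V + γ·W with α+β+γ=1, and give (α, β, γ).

(1/5, 6/5, -2/5)

Signed area of the reference triangle: [UVW] = ½·(6·(6−0) + 6·(0−8) + 8·(8−6)) = ½·(36 − 48 + 16) = 2.
[PVW] = ½·((26/5)·(6−0) + 6·(0−(44/5)) + 8·(44/5−6)) = ½·(156/5 − 264/5 + 112/5) = 2/5, so the U-coordinate is (2/5)/2 = 1/5.
[UPW] = ½·(6·(44/5−0) + (26/5)·(0−8) + 8·(8−(44/5))) = ½·(264/5 − 208/5 − 32/5) = 12/5, so the V-coordinate is 6/5.
[UVP] = ½·(6·(6−(44/5)) + 6·(44/5−8) + (26/5)·(8−6)) = ½·(-84/5 + 24/5 + 52/5) = -4/5, so the W-coordinate is -2/5.
Check: 1/5 + 6/5 − 2/5 = 1.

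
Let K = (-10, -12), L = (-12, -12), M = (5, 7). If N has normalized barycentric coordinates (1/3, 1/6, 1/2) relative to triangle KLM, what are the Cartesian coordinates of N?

(-17/6, -5/2)

N = (1/3)·K + (1/6)·L + (1/2)·M.
x-coordinate: (1/3)·(-10) + (1/6)·(-12) + (1/2)·5 = -17/6.
y-coordinate: (1/3)·(-12) + (1/6)·(-12) + (1/2)·7 = -5/2.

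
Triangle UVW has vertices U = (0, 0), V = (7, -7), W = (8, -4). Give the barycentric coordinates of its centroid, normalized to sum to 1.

The centroid is the average of the vertices, so each weight is 1/3.

(1/3, 1/3, 1/3)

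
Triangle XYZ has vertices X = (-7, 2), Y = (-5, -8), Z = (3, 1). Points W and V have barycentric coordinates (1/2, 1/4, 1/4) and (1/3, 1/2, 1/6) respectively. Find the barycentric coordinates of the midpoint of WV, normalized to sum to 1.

Since both coordinate triples sum to 1, the midpoint's barycentrics are the componentwise average.
(1/2+1/3)/2 = 5/12; similarly 3/8 and 5/24.

(5/12, 3/8, 5/24)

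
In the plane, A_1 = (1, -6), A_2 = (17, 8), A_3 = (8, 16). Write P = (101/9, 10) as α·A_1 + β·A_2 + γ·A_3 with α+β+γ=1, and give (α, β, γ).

Signed area of the reference triangle: [A_1A_2A_3] = ½·(1·(8−16) + 17·(16−(-6)) + 8·(-6−8)) = ½·(-8 + 374 − 112) = 127.
[PA_2A_3] = ½·((101/9)·(8−16) + 17·(16−10) + 8·(10−8)) = ½·(-808/9 + 102 + 16) = 127/9, so the A_1-coordinate is (127/9)/127 = 1/9.
[A_1PA_3] = ½·(1·(10−16) + (101/9)·(16−(-6)) + 8·(-6−10)) = ½·(-6 + 2222/9 − 128) = 508/9, so the A_2-coordinate is 4/9.
[A_1A_2P] = ½·(1·(8−10) + 17·(10−(-6)) + (101/9)·(-6−8)) = ½·(-2 + 272 − 1414/9) = 508/9, so the A_3-coordinate is 4/9.

(1/9, 4/9, 4/9)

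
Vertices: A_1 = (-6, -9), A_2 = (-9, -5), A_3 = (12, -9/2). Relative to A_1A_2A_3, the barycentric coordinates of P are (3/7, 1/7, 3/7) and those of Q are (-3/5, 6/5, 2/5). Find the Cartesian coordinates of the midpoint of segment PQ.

(-39/70, -89/20)

Barycentric coordinates of the midpoint are the average: (-3/35, 47/70, 29/70).
Converting: (-3/35)·A_1 + (47/70)·A_2 + (29/70)·A_3 = (-39/70, -89/20).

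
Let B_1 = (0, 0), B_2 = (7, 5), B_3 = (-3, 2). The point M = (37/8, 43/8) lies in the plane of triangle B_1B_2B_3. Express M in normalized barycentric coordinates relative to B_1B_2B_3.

Signed area of the reference triangle: [B_1B_2B_3] = ½·(0·(5−2) + 7·(2−0) + (-3)·(0−5)) = ½·(0 + 14 + 15) = 29/2.
[MB_2B_3] = ½·((37/8)·(5−2) + 7·(2−(43/8)) + (-3)·(43/8−5)) = ½·(111/8 − 189/8 − 9/8) = -87/16, so the B_1-coordinate is (-87/16)/(29/2) = -3/8.
[B_1MB_3] = ½·(0·(43/8−2) + (37/8)·(2−0) + (-3)·(0−(43/8))) = ½·(0 + 37/4 + 129/8) = 203/16, so the B_2-coordinate is 7/8.
[B_1B_2M] = ½·(0·(5−(43/8)) + 7·(43/8−0) + (37/8)·(0−5)) = ½·(0 + 301/8 − 185/8) = 29/4, so the B_3-coordinate is 1/2.

(-3/8, 7/8, 1/2)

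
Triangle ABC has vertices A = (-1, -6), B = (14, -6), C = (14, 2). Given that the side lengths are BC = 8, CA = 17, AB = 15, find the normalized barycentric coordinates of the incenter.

The incenter has barycentric coordinates proportional to the opposite side lengths: (8 : 17 : 15).
Normalizing by 8+17+15 = 40 gives (1/5, 17/40, 3/8).

(1/5, 17/40, 3/8)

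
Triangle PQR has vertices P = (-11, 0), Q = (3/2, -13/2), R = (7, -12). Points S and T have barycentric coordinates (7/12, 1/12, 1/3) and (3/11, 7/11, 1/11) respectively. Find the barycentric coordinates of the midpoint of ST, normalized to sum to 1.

(113/264, 95/264, 7/33)

Since both coordinate triples sum to 1, the midpoint's barycentrics are the componentwise average.
(7/12+3/11)/2 = 113/264; similarly 95/264 and 7/33.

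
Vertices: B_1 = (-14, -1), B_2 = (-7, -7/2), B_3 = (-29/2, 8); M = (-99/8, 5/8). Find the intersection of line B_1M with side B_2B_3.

Barycentric coordinates of M with respect to B_1B_2B_3: (1/2, 1/4, 1/4).
On side B_2B_3 the B_1-coordinate is zero; dropping M's B_1-weight 1/2 and renormalizing the remaining 1/4 : 1/4 gives weights 1/2, 1/2 on B_2, B_3.
N = (1/2)·(-7, -7/2) + (1/2)·(-29/2, 8) = (-43/4, 9/4).

(-43/4, 9/4)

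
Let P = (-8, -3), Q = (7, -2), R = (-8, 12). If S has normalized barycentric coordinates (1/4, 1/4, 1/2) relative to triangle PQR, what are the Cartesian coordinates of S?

(-17/4, 19/4)

S = (1/4)·P + (1/4)·Q + (1/2)·R.
x-coordinate: (1/4)·(-8) + (1/4)·7 + (1/2)·(-8) = -17/4.
y-coordinate: (1/4)·(-3) + (1/4)·(-2) + (1/2)·12 = 19/4.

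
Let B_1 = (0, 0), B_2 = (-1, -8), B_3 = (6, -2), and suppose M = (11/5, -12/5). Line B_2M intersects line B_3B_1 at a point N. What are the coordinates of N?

(3, -1)

Barycentric coordinates of M with respect to B_1B_2B_3: (2/5, 1/5, 2/5).
On side B_3B_1 the B_2-coordinate is zero; dropping M's B_2-weight 1/5 and renormalizing the remaining 2/5 : 2/5 gives weights 1/2, 1/2 on B_3, B_1.
N = (1/2)·(6, -2) + (1/2)·(0, 0) = (3, -1).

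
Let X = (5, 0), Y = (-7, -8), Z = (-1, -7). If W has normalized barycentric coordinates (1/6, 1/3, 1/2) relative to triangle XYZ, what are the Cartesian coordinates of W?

W = (1/6)·X + (1/3)·Y + (1/2)·Z.
x-coordinate: (1/6)·5 + (1/3)·(-7) + (1/2)·(-1) = -2.
y-coordinate: (1/6)·0 + (1/3)·(-8) + (1/2)·(-7) = -37/6.

(-2, -37/6)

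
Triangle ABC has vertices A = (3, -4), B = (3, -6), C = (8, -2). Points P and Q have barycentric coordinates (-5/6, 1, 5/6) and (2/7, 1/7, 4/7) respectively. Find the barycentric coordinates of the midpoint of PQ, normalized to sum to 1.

Since both coordinate triples sum to 1, the midpoint's barycentrics are the componentwise average.
(-5/6+2/7)/2 = -23/84; similarly 4/7 and 59/84.

(-23/84, 4/7, 59/84)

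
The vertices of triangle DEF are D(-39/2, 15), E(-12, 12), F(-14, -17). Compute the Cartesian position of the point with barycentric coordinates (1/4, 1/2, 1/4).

G = (1/4)·D + (1/2)·E + (1/4)·F.
x-coordinate: (1/4)·(-39/2) + (1/2)·(-12) + (1/4)·(-14) = -115/8.
y-coordinate: (1/4)·15 + (1/2)·12 + (1/4)·(-17) = 11/2.

(-115/8, 11/2)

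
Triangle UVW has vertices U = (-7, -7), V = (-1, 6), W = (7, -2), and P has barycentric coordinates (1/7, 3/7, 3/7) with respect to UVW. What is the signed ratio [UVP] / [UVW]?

3/7

The signed ratio [UVP]/[UVW] equals the barycentric coordinate of P at vertex W, which is 3/7.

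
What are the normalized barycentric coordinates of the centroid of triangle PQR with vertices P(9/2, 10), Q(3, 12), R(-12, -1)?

The centroid is the average of the vertices, so each weight is 1/3.

(1/3, 1/3, 1/3)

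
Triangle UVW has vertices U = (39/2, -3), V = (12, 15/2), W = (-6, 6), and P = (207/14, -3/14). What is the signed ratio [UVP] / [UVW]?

1/7

[UVW] = ½·((39/2)·(15/2−6) + 12·(6−(-3)) + (-6)·(-3−(15/2))) = ½·(117/4 + 108 + 63) = 801/8.
[UVP] = ½·((39/2)·(15/2−(-3/14)) + 12·(-3/14−(-3)) + (207/14)·(-3−(15/2))) = ½·(1053/7 + 234/7 − 621/4) = 801/56, so the ratio is (801/56)/(801/8) = 1/7.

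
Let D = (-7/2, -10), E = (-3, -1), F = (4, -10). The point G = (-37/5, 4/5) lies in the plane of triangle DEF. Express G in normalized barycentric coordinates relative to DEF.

(2/5, 6/5, -3/5)

Signed area of the reference triangle: [DEF] = ½·((-7/2)·(-1−(-10)) + (-3)·(-10−(-10)) + 4·(-10−(-1))) = ½·(-63/2 + 0 − 36) = -135/4.
[GEF] = ½·((-37/5)·(-1−(-10)) + (-3)·(-10−(4/5)) + 4·(4/5−(-1))) = ½·(-333/5 + 162/5 + 36/5) = -27/2, so the D-coordinate is (-27/2)/(-135/4) = 2/5.
[DGF] = ½·((-7/2)·(4/5−(-10)) + (-37/5)·(-10−(-10)) + 4·(-10−(4/5))) = ½·(-189/5 + 0 − 216/5) = -81/2, so the E-coordinate is 6/5.
[DEG] = ½·((-7/2)·(-1−(4/5)) + (-3)·(4/5−(-10)) + (-37/5)·(-10−(-1))) = ½·(63/10 − 162/5 + 333/5) = 81/4, so the F-coordinate is -3/5.
Check: 2/5 + 6/5 − 3/5 = 1.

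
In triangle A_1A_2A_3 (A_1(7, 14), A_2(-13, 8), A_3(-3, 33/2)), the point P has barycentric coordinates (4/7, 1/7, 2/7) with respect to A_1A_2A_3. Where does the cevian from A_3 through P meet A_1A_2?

Line A_3P meets A_1A_2 where the A_3-coordinate vanishes; zeroing P's A_3-weight and renormalizing leaves A_1, A_2-weights 4/7 : 1/7 → (4/5, 1/5).
So Q = (4/5)·A_1 + (1/5)·A_2 = (3, 64/5).

(3, 64/5)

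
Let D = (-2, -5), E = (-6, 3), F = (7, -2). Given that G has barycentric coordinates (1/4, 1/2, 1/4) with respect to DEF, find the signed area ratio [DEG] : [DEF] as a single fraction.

The signed ratio [DEG]/[DEF] equals the barycentric coordinate of G at vertex F, which is 1/4.

1/4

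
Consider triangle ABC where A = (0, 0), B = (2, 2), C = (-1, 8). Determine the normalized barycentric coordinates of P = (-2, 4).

Signed area of the reference triangle: [ABC] = ½·(0·(2−8) + 2·(8−0) + (-1)·(0−2)) = ½·(0 + 16 + 2) = 9.
[PBC] = ½·((-2)·(2−8) + 2·(8−4) + (-1)·(4−2)) = ½·(12 + 8 − 2) = 9, so the A-coordinate is 9/9 = 1.
[APC] = ½·(0·(4−8) + (-2)·(8−0) + (-1)·(0−4)) = ½·(0 − 16 + 4) = -6, so the B-coordinate is -2/3.
[ABP] = ½·(0·(2−4) + 2·(4−0) + (-2)·(0−2)) = ½·(0 + 8 + 4) = 6, so the C-coordinate is 2/3.

(1, -2/3, 2/3)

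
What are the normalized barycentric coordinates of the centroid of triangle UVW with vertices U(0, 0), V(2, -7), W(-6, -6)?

The centroid is the average of the vertices, so each weight is 1/3.

(1/3, 1/3, 1/3)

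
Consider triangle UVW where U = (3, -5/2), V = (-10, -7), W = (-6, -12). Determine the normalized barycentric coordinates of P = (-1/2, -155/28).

Signed area of the reference triangle: [UVW] = ½·(3·(-7−(-12)) + (-10)·(-12−(-5/2)) + (-6)·(-5/2−(-7))) = ½·(15 + 95 − 27) = 83/2.
[PVW] = ½·((-1/2)·(-7−(-12)) + (-10)·(-12−(-155/28)) + (-6)·(-155/28−(-7))) = ½·(-5/2 + 905/14 − 123/14) = 747/28, so the U-coordinate is (747/28)/(83/2) = 9/14.
[UPW] = ½·(3·(-155/28−(-12)) + (-1/2)·(-12−(-5/2)) + (-6)·(-5/2−(-155/28))) = ½·(543/28 + 19/4 − 255/14) = 83/28, so the V-coordinate is 1/14.
[UVP] = ½·(3·(-7−(-155/28)) + (-10)·(-155/28−(-5/2)) + (-1/2)·(-5/2−(-7))) = ½·(-123/28 + 425/14 − 9/4) = 83/7, so the W-coordinate is 2/7.
Check: 9/14 + 1/14 + 2/7 = 1.

(9/14, 1/14, 2/7)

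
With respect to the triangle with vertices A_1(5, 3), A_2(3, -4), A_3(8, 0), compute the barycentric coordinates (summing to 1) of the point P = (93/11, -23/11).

(-5/11, 2/11, 14/11)

Signed area of the reference triangle: [A_1A_2A_3] = ½·(5·(-4−0) + 3·(0−3) + 8·(3−(-4))) = ½·(-20 − 9 + 56) = 27/2.
[PA_2A_3] = ½·((93/11)·(-4−0) + 3·(0−(-23/11)) + 8·(-23/11−(-4))) = ½·(-372/11 + 69/11 + 168/11) = -135/22, so the A_1-coordinate is (-135/22)/(27/2) = -5/11.
[A_1PA_3] = ½·(5·(-23/11−0) + (93/11)·(0−3) + 8·(3−(-23/11))) = ½·(-115/11 − 279/11 + 448/11) = 27/11, so the A_2-coordinate is 2/11.
[A_1A_2P] = ½·(5·(-4−(-23/11)) + 3·(-23/11−3) + (93/11)·(3−(-4))) = ½·(-105/11 − 168/11 + 651/11) = 189/11, so the A_3-coordinate is 14/11.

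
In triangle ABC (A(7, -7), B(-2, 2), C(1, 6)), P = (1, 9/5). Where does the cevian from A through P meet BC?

Barycentric coordinates of P with respect to ABC: (1/5, 2/5, 2/5).
On side BC the A-coordinate is zero; dropping P's A-weight 1/5 and renormalizing the remaining 2/5 : 2/5 gives weights 1/2, 1/2 on B, C.
Q = (1/2)·(-2, 2) + (1/2)·(1, 6) = (-1/2, 4).

(-1/2, 4)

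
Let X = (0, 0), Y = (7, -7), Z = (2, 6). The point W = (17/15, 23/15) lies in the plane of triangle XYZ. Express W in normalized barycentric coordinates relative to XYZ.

(3/5, 1/15, 1/3)

Signed area of the reference triangle: [XYZ] = ½·(0·(-7−6) + 7·(6−0) + 2·(0−(-7))) = ½·(0 + 42 + 14) = 28.
[WYZ] = ½·((17/15)·(-7−6) + 7·(6−(23/15)) + 2·(23/15−(-7))) = ½·(-221/15 + 469/15 + 256/15) = 84/5, so the X-coordinate is (84/5)/28 = 3/5.
[XWZ] = ½·(0·(23/15−6) + (17/15)·(6−0) + 2·(0−(23/15))) = ½·(0 + 34/5 − 46/15) = 28/15, so the Y-coordinate is 1/15.
[XYW] = ½·(0·(-7−(23/15)) + 7·(23/15−0) + (17/15)·(0−(-7))) = ½·(0 + 161/15 + 119/15) = 28/3, so the Z-coordinate is 1/3.
Check: 3/5 + 1/15 + 1/3 = 1.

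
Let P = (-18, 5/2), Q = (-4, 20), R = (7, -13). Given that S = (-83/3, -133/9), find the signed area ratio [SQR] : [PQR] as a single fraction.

16/9

[PQR] = ½·((-18)·(20−(-13)) + (-4)·(-13−(5/2)) + 7·(5/2−20)) = ½·(-594 + 62 − 245/2) = -1309/4.
[SQR] = ½·((-83/3)·(20−(-13)) + (-4)·(-13−(-133/9)) + 7·(-133/9−20)) = ½·(-913 − 64/9 − 2191/9) = -5236/9, so the ratio is (-5236/9)/(-1309/4) = 16/9.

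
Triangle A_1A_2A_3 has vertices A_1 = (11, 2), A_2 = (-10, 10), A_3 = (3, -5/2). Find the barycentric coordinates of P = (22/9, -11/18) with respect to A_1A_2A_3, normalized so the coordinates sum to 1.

(1/9, 1/9, 7/9)

Signed area of the reference triangle: [A_1A_2A_3] = ½·(11·(10−(-5/2)) + (-10)·(-5/2−2) + 3·(2−10)) = ½·(275/2 + 45 − 24) = 317/4.
[PA_2A_3] = ½·((22/9)·(10−(-5/2)) + (-10)·(-5/2−(-11/18)) + 3·(-11/18−10)) = ½·(275/9 + 170/9 − 191/6) = 317/36, so the A_1-coordinate is (317/36)/(317/4) = 1/9.
[A_1PA_3] = ½·(11·(-11/18−(-5/2)) + (22/9)·(-5/2−2) + 3·(2−(-11/18))) = ½·(187/9 − 11 + 47/6) = 317/36, so the A_2-coordinate is 1/9.
[A_1A_2P] = ½·(11·(10−(-11/18)) + (-10)·(-11/18−2) + (22/9)·(2−10)) = ½·(2101/18 + 235/9 − 176/9) = 2219/36, so the A_3-coordinate is 7/9.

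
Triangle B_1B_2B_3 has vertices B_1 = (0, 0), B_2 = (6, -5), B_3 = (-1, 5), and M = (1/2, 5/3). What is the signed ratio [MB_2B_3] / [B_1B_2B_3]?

[B_1B_2B_3] = ½·(0·(-5−5) + 6·(5−0) + (-1)·(0−(-5))) = ½·(0 + 30 − 5) = 25/2.
[MB_2B_3] = ½·((1/2)·(-5−5) + 6·(5−(5/3)) + (-1)·(5/3−(-5))) = ½·(-5 + 20 − 20/3) = 25/6, so the ratio is (25/6)/(25/2) = 1/3.

1/3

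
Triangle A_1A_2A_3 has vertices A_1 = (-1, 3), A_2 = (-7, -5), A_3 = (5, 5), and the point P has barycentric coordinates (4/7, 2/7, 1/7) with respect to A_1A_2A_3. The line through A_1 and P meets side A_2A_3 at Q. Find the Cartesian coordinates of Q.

(-3, -5/3)

Line A_1P meets A_2A_3 where the A_1-coordinate vanishes; zeroing P's A_1-weight and renormalizing leaves A_2, A_3-weights 2/7 : 1/7 → (2/3, 1/3).
So Q = (2/3)·A_2 + (1/3)·A_3 = (-3, -5/3).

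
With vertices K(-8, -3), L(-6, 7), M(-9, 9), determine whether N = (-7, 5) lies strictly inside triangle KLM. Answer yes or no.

Barycentric coordinates of N: (4/17, 10/17, 3/17).
The three coordinates are positive, positive, positive; a point is interior exactly when all three are positive.

yes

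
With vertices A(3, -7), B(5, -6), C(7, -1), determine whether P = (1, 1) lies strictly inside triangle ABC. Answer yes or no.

no

Barycentric coordinates of P: (17/4, -11/2, 9/4).
The three coordinates are positive, negative, positive; a point is interior exactly when all three are positive.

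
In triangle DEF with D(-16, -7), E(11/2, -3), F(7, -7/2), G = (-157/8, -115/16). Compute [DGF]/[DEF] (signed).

1/2

[DEF] = ½·((-16)·(-3−(-7/2)) + (11/2)·(-7/2−(-7)) + 7·(-7−(-3))) = ½·(-8 + 77/4 − 28) = -67/8.
[DGF] = ½·((-16)·(-115/16−(-7/2)) + (-157/8)·(-7/2−(-7)) + 7·(-7−(-115/16))) = ½·(59 − 1099/16 + 21/16) = -67/16, so the ratio is (-67/16)/(-67/8) = 1/2.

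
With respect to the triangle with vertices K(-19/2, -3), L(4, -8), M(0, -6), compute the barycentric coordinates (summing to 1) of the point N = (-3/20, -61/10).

Signed area of the reference triangle: [KLM] = ½·((-19/2)·(-8−(-6)) + 4·(-6−(-3)) + 0·(-3−(-8))) = ½·(19 − 12 + 0) = 7/2.
[NLM] = ½·((-3/20)·(-8−(-6)) + 4·(-6−(-61/10)) + 0·(-61/10−(-8))) = ½·(3/10 + 2/5 + 0) = 7/20, so the K-coordinate is (7/20)/(7/2) = 1/10.
[KNM] = ½·((-19/2)·(-61/10−(-6)) + (-3/20)·(-6−(-3)) + 0·(-3−(-61/10))) = ½·(19/20 + 9/20 + 0) = 7/10, so the L-coordinate is 1/5.
[KLN] = ½·((-19/2)·(-8−(-61/10)) + 4·(-61/10−(-3)) + (-3/20)·(-3−(-8))) = ½·(361/20 − 62/5 − 3/4) = 49/20, so the M-coordinate is 7/10.
Check: 1/10 + 1/5 + 7/10 = 1.

(1/10, 1/5, 7/10)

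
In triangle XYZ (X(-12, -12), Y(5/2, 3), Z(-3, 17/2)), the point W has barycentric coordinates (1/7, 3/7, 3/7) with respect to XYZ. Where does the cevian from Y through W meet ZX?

(-21/4, 27/8)

Line YW meets ZX where the Y-coordinate vanishes; zeroing W's Y-weight and renormalizing leaves Z, X-weights 3/7 : 1/7 → (3/4, 1/4).
So V = (3/4)·Z + (1/4)·X = (-21/4, 27/8).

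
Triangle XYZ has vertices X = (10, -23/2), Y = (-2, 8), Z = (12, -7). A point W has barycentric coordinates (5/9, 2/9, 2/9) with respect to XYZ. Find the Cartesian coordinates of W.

W = (5/9)·X + (2/9)·Y + (2/9)·Z.
x-coordinate: (5/9)·10 + (2/9)·(-2) + (2/9)·12 = 70/9.
y-coordinate: (5/9)·(-23/2) + (2/9)·8 + (2/9)·(-7) = -37/6.

(70/9, -37/6)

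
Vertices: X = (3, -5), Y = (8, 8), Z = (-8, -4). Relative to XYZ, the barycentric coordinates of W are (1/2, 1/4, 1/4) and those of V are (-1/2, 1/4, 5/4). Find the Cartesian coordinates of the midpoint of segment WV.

(-4, -1)

Barycentric coordinates of the midpoint are the average: (0, 1/4, 3/4).
Converting: 0·X + (1/4)·Y + (3/4)·Z = (-4, -1).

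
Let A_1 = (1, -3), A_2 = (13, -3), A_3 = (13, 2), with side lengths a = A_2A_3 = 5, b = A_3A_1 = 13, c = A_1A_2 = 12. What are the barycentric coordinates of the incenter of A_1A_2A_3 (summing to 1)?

The incenter has barycentric coordinates proportional to the opposite side lengths: (5 : 13 : 12).
Normalizing by 5+13+12 = 30 gives (1/6, 13/30, 2/5).

(1/6, 13/30, 2/5)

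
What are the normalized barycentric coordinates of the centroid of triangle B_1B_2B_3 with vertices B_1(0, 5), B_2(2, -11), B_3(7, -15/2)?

The centroid is the average of the vertices, so each weight is 1/3.

(1/3, 1/3, 1/3)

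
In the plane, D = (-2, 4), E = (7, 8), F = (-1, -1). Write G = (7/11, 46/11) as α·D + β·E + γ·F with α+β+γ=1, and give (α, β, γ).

(6/11, 3/11, 2/11)

Signed area of the reference triangle: [DEF] = ½·((-2)·(8−(-1)) + 7·(-1−4) + (-1)·(4−8)) = ½·(-18 − 35 + 4) = -49/2.
[GEF] = ½·((7/11)·(8−(-1)) + 7·(-1−(46/11)) + (-1)·(46/11−8)) = ½·(63/11 − 399/11 + 42/11) = -147/11, so the D-coordinate is (-147/11)/(-49/2) = 6/11.
[DGF] = ½·((-2)·(46/11−(-1)) + (7/11)·(-1−4) + (-1)·(4−(46/11))) = ½·(-114/11 − 35/11 + 2/11) = -147/22, so the E-coordinate is 3/11.
[DEG] = ½·((-2)·(8−(46/11)) + 7·(46/11−4) + (7/11)·(4−8)) = ½·(-84/11 + 14/11 − 28/11) = -49/11, so the F-coordinate is 2/11.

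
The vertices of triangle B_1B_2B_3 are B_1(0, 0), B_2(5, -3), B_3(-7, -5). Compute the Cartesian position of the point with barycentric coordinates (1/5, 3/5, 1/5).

M = (1/5)·B_1 + (3/5)·B_2 + (1/5)·B_3.
x-coordinate: (1/5)·0 + (3/5)·5 + (1/5)·(-7) = 8/5.
y-coordinate: (1/5)·0 + (3/5)·(-3) + (1/5)·(-5) = -14/5.

(8/5, -14/5)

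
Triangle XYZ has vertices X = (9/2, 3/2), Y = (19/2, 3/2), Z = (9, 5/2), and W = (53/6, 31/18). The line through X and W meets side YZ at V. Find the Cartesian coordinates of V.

Barycentric coordinates of W with respect to XYZ: (1/9, 2/3, 2/9).
On side YZ the X-coordinate is zero; dropping W's X-weight 1/9 and renormalizing the remaining 2/3 : 2/9 gives weights 3/4, 1/4 on Y, Z.
V = (3/4)·(19/2, 3/2) + (1/4)·(9, 5/2) = (75/8, 7/4).

(75/8, 7/4)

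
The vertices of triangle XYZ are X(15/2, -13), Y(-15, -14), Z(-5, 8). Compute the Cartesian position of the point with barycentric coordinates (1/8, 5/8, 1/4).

W = (1/8)·X + (5/8)·Y + (1/4)·Z.
x-coordinate: (1/8)·(15/2) + (5/8)·(-15) + (1/4)·(-5) = -155/16.
y-coordinate: (1/8)·(-13) + (5/8)·(-14) + (1/4)·8 = -67/8.

(-155/16, -67/8)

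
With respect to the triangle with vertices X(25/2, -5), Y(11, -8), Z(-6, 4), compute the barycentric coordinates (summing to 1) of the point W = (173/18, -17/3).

Signed area of the reference triangle: [XYZ] = ½·((25/2)·(-8−4) + 11·(4−(-5)) + (-6)·(-5−(-8))) = ½·(-150 + 99 − 18) = -69/2.
[WYZ] = ½·((173/18)·(-8−4) + 11·(4−(-17/3)) + (-6)·(-17/3−(-8))) = ½·(-346/3 + 319/3 − 14) = -23/2, so the X-coordinate is (-23/2)/(-69/2) = 1/3.
[XWZ] = ½·((25/2)·(-17/3−4) + (173/18)·(4−(-5)) + (-6)·(-5−(-17/3))) = ½·(-725/6 + 173/2 − 4) = -115/6, so the Y-coordinate is 5/9.
[XYW] = ½·((25/2)·(-8−(-17/3)) + 11·(-17/3−(-5)) + (173/18)·(-5−(-8))) = ½·(-175/6 − 22/3 + 173/6) = -23/6, so the Z-coordinate is 1/9.
Check: 1/3 + 5/9 + 1/9 = 1.

(1/3, 5/9, 1/9)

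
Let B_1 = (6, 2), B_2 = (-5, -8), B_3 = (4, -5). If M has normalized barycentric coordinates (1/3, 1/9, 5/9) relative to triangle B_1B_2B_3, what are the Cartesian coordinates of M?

M = (1/3)·B_1 + (1/9)·B_2 + (5/9)·B_3.
x-coordinate: (1/3)·6 + (1/9)·(-5) + (5/9)·4 = 11/3.
y-coordinate: (1/3)·2 + (1/9)·(-8) + (5/9)·(-5) = -3.

(11/3, -3)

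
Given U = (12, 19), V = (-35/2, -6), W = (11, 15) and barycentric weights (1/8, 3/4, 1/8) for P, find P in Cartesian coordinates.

P = (1/8)·U + (3/4)·V + (1/8)·W.
x-coordinate: (1/8)·12 + (3/4)·(-35/2) + (1/8)·11 = -41/4.
y-coordinate: (1/8)·19 + (3/4)·(-6) + (1/8)·15 = -1/4.

(-41/4, -1/4)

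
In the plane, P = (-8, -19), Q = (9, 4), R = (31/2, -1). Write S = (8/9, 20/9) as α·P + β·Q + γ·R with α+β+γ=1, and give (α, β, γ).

Signed area of the reference triangle: [PQR] = ½·((-8)·(4−(-1)) + 9·(-1−(-19)) + (31/2)·(-19−4)) = ½·(-40 + 162 − 713/2) = -469/4.
[SQR] = ½·((8/9)·(4−(-1)) + 9·(-1−(20/9)) + (31/2)·(20/9−4)) = ½·(40/9 − 29 − 248/9) = -469/18, so the P-coordinate is (-469/18)/(-469/4) = 2/9.
[PSR] = ½·((-8)·(20/9−(-1)) + (8/9)·(-1−(-19)) + (31/2)·(-19−(20/9))) = ½·(-232/9 + 16 − 5921/18) = -6097/36, so the Q-coordinate is 13/9.
[PQS] = ½·((-8)·(4−(20/9)) + 9·(20/9−(-19)) + (8/9)·(-19−4)) = ½·(-128/9 + 191 − 184/9) = 469/6, so the R-coordinate is -2/3.

(2/9, 13/9, -2/3)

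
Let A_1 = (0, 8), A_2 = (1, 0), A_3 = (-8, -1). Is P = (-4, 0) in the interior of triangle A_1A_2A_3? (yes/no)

yes

Barycentric coordinates of P: (5/73, 28/73, 40/73).
The three coordinates are positive, positive, positive; a point is interior exactly when all three are positive.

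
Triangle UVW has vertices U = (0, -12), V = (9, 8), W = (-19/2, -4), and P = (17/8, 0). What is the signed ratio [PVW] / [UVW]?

1/4

[UVW] = ½·(0·(8−(-4)) + 9·(-4−(-12)) + (-19/2)·(-12−8)) = ½·(0 + 72 + 190) = 131.
[PVW] = ½·((17/8)·(8−(-4)) + 9·(-4−0) + (-19/2)·(0−8)) = ½·(51/2 − 36 + 76) = 131/4, so the ratio is (131/4)/131 = 1/4.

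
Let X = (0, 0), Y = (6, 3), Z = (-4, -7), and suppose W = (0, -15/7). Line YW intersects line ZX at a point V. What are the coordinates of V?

Barycentric coordinates of W with respect to XYZ: (2/7, 2/7, 3/7).
On side ZX the Y-coordinate is zero; dropping W's Y-weight 2/7 and renormalizing the remaining 3/7 : 2/7 gives weights 3/5, 2/5 on Z, X.
V = (3/5)·(-4, -7) + (2/5)·(0, 0) = (-12/5, -21/5).

(-12/5, -21/5)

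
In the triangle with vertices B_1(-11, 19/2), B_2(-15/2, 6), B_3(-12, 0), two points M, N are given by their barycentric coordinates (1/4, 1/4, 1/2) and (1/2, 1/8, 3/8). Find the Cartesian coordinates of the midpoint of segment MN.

(-345/32, 75/16)

Barycentric coordinates of the midpoint are the average: (3/8, 3/16, 7/16).
Converting: (3/8)·B_1 + (3/16)·B_2 + (7/16)·B_3 = (-345/32, 75/16).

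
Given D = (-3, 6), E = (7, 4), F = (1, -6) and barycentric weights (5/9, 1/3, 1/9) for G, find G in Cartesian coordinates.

(7/9, 4)

G = (5/9)·D + (1/3)·E + (1/9)·F.
x-coordinate: (5/9)·(-3) + (1/3)·7 + (1/9)·1 = 7/9.
y-coordinate: (5/9)·6 + (1/3)·4 + (1/9)·(-6) = 4.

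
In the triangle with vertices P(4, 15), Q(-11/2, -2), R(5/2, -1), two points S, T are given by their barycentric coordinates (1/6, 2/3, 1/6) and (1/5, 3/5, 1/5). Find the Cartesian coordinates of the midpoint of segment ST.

Barycentric coordinates of the midpoint are the average: (11/60, 19/30, 11/60).
Converting: (11/60)·P + (19/30)·Q + (11/60)·R = (-55/24, 13/10).

(-55/24, 13/10)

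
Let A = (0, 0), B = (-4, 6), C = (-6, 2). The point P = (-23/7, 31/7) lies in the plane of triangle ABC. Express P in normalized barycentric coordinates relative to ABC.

(3/14, 5/7, 1/14)

Signed area of the reference triangle: [ABC] = ½·(0·(6−2) + (-4)·(2−0) + (-6)·(0−6)) = ½·(0 − 8 + 36) = 14.
[PBC] = ½·((-23/7)·(6−2) + (-4)·(2−(31/7)) + (-6)·(31/7−6)) = ½·(-92/7 + 68/7 + 66/7) = 3, so the A-coordinate is 3/14 = 3/14.
[APC] = ½·(0·(31/7−2) + (-23/7)·(2−0) + (-6)·(0−(31/7))) = ½·(0 − 46/7 + 186/7) = 10, so the B-coordinate is 5/7.
[ABP] = ½·(0·(6−(31/7)) + (-4)·(31/7−0) + (-23/7)·(0−6)) = ½·(0 − 124/7 + 138/7) = 1, so the C-coordinate is 1/14.
Check: 3/14 + 5/7 + 1/14 = 1.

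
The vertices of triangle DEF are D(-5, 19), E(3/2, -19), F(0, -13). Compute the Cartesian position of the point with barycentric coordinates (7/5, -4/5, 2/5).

(-41/5, 183/5)

G = (7/5)·D + (-4/5)·E + (2/5)·F.
x-coordinate: (7/5)·(-5) + (-4/5)·(3/2) + (2/5)·0 = -41/5.
y-coordinate: (7/5)·19 + (-4/5)·(-19) + (2/5)·(-13) = 183/5.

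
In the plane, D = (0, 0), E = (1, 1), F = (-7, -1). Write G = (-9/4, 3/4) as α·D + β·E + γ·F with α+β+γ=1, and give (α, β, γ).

Signed area of the reference triangle: [DEF] = ½·(0·(1−(-1)) + 1·(-1−0) + (-7)·(0−1)) = ½·(0 − 1 + 7) = 3.
[GEF] = ½·((-9/4)·(1−(-1)) + 1·(-1−(3/4)) + (-7)·(3/4−1)) = ½·(-9/2 − 7/4 + 7/4) = -9/4, so the D-coordinate is (-9/4)/3 = -3/4.
[DGF] = ½·(0·(3/4−(-1)) + (-9/4)·(-1−0) + (-7)·(0−(3/4))) = ½·(0 + 9/4 + 21/4) = 15/4, so the E-coordinate is 5/4.
[DEG] = ½·(0·(1−(3/4)) + 1·(3/4−0) + (-9/4)·(0−1)) = ½·(0 + 3/4 + 9/4) = 3/2, so the F-coordinate is 1/2.
Check: -3/4 + 5/4 + 1/2 = 1.

(-3/4, 5/4, 1/2)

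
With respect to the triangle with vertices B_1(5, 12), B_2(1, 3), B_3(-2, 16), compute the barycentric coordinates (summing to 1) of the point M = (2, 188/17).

(8/17, 4/17, 5/17)

Signed area of the reference triangle: [B_1B_2B_3] = ½·(5·(3−16) + 1·(16−12) + (-2)·(12−3)) = ½·(-65 + 4 − 18) = -79/2.
[MB_2B_3] = ½·(2·(3−16) + 1·(16−(188/17)) + (-2)·(188/17−3)) = ½·(-26 + 84/17 − 274/17) = -316/17, so the B_1-coordinate is (-316/17)/(-79/2) = 8/17.
[B_1MB_3] = ½·(5·(188/17−16) + 2·(16−12) + (-2)·(12−(188/17))) = ½·(-420/17 + 8 − 32/17) = -158/17, so the B_2-coordinate is 4/17.
[B_1B_2M] = ½·(5·(3−(188/17)) + 1·(188/17−12) + 2·(12−3)) = ½·(-685/17 − 16/17 + 18) = -395/34, so the B_3-coordinate is 5/17.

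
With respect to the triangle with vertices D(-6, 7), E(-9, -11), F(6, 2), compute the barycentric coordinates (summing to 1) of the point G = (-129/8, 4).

Signed area of the reference triangle: [DEF] = ½·((-6)·(-11−2) + (-9)·(2−7) + 6·(7−(-11))) = ½·(78 + 45 + 108) = 231/2.
[GEF] = ½·((-129/8)·(-11−2) + (-9)·(2−4) + 6·(4−(-11))) = ½·(1677/8 + 18 + 90) = 2541/16, so the D-coordinate is (2541/16)/(231/2) = 11/8.
[DGF] = ½·((-6)·(4−2) + (-129/8)·(2−7) + 6·(7−4)) = ½·(-12 + 645/8 + 18) = 693/16, so the E-coordinate is 3/8.
[DEG] = ½·((-6)·(-11−4) + (-9)·(4−7) + (-129/8)·(7−(-11))) = ½·(90 + 27 − 1161/4) = -693/8, so the F-coordinate is -3/4.

(11/8, 3/8, -3/4)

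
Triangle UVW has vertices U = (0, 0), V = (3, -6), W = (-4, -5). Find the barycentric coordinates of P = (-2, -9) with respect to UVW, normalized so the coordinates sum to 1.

(-2/3, 2/3, 1)

Signed area of the reference triangle: [UVW] = ½·(0·(-6−(-5)) + 3·(-5−0) + (-4)·(0−(-6))) = ½·(0 − 15 − 24) = -39/2.
[PVW] = ½·((-2)·(-6−(-5)) + 3·(-5−(-9)) + (-4)·(-9−(-6))) = ½·(2 + 12 + 12) = 13, so the U-coordinate is 13/(-39/2) = -2/3.
[UPW] = ½·(0·(-9−(-5)) + (-2)·(-5−0) + (-4)·(0−(-9))) = ½·(0 + 10 − 36) = -13, so the V-coordinate is 2/3.
[UVP] = ½·(0·(-6−(-9)) + 3·(-9−0) + (-2)·(0−(-6))) = ½·(0 − 27 − 12) = -39/2, so the W-coordinate is 1.
Check: -2/3 + 2/3 + 1 = 1.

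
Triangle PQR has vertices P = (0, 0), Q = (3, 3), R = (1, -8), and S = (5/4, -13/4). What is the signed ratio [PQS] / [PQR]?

[PQR] = ½·(0·(3−(-8)) + 3·(-8−0) + 1·(0−3)) = ½·(0 − 24 − 3) = -27/2.
[PQS] = ½·(0·(3−(-13/4)) + 3·(-13/4−0) + (5/4)·(0−3)) = ½·(0 − 39/4 − 15/4) = -27/4, so the ratio is (-27/4)/(-27/2) = 1/2.

1/2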